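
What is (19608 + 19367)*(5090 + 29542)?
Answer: 1349782200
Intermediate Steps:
(19608 + 19367)*(5090 + 29542) = 38975*34632 = 1349782200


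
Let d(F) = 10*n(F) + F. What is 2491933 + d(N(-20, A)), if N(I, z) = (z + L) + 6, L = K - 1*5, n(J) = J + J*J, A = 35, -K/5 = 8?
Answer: 2492049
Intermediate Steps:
K = -40 (K = -5*8 = -40)
n(J) = J + J²
L = -45 (L = -40 - 1*5 = -40 - 5 = -45)
N(I, z) = -39 + z (N(I, z) = (z - 45) + 6 = (-45 + z) + 6 = -39 + z)
d(F) = F + 10*F*(1 + F) (d(F) = 10*(F*(1 + F)) + F = 10*F*(1 + F) + F = F + 10*F*(1 + F))
2491933 + d(N(-20, A)) = 2491933 + (-39 + 35)*(11 + 10*(-39 + 35)) = 2491933 - 4*(11 + 10*(-4)) = 2491933 - 4*(11 - 40) = 2491933 - 4*(-29) = 2491933 + 116 = 2492049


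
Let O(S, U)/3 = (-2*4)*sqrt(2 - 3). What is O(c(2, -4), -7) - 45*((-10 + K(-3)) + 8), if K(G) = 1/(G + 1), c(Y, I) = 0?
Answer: 225/2 - 24*I ≈ 112.5 - 24.0*I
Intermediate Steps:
K(G) = 1/(1 + G)
O(S, U) = -24*I (O(S, U) = 3*((-2*4)*sqrt(2 - 3)) = 3*(-8*I) = -24*I)
O(c(2, -4), -7) - 45*((-10 + K(-3)) + 8) = -24*I - 45*((-10 + 1/(1 - 3)) + 8) = -24*I - 45*((-10 + 1/(-2)) + 8) = -24*I - 45*((-10 - 1/2) + 8) = -24*I - 45*(-21/2 + 8) = -24*I - 45*(-5/2) = -24*I + 225/2 = 225/2 - 24*I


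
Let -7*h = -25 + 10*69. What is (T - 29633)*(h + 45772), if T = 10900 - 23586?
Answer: -1933004963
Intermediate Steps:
T = -12686
h = -95 (h = -(-25 + 10*69)/7 = -(-25 + 690)/7 = -1/7*665 = -95)
(T - 29633)*(h + 45772) = (-12686 - 29633)*(-95 + 45772) = -42319*45677 = -1933004963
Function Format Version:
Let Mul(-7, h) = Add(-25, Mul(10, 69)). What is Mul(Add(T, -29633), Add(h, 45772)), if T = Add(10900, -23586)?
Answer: -1933004963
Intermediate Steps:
T = -12686
h = -95 (h = Mul(Rational(-1, 7), Add(-25, Mul(10, 69))) = Mul(Rational(-1, 7), Add(-25, 690)) = Mul(Rational(-1, 7), 665) = -95)
Mul(Add(T, -29633), Add(h, 45772)) = Mul(Add(-12686, -29633), Add(-95, 45772)) = Mul(-42319, 45677) = -1933004963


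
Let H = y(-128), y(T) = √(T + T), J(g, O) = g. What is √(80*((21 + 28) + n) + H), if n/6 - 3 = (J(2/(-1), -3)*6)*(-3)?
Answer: 4*√(1415 + I) ≈ 150.47 + 0.053168*I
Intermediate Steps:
n = 234 (n = 18 + 6*(((2/(-1))*6)*(-3)) = 18 + 6*(((2*(-1))*6)*(-3)) = 18 + 6*(-2*6*(-3)) = 18 + 6*(-12*(-3)) = 18 + 6*36 = 18 + 216 = 234)
y(T) = √2*√T (y(T) = √(2*T) = √2*√T)
H = 16*I (H = √2*√(-128) = √2*(8*I*√2) = 16*I ≈ 16.0*I)
√(80*((21 + 28) + n) + H) = √(80*((21 + 28) + 234) + 16*I) = √(80*(49 + 234) + 16*I) = √(80*283 + 16*I) = √(22640 + 16*I)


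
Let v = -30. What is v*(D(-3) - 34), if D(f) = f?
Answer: 1110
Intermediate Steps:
v*(D(-3) - 34) = -30*(-3 - 34) = -30*(-37) = 1110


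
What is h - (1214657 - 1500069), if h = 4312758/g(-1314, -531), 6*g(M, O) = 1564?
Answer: 118065229/391 ≈ 3.0196e+5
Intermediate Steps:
g(M, O) = 782/3 (g(M, O) = (⅙)*1564 = 782/3)
h = 6469137/391 (h = 4312758/(782/3) = 4312758*(3/782) = 6469137/391 ≈ 16545.)
h - (1214657 - 1500069) = 6469137/391 - (1214657 - 1500069) = 6469137/391 - 1*(-285412) = 6469137/391 + 285412 = 118065229/391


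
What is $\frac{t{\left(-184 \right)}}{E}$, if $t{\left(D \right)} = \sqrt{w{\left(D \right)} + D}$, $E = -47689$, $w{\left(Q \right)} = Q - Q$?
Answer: $- \frac{2 i \sqrt{46}}{47689} \approx - 0.00028444 i$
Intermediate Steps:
$w{\left(Q \right)} = 0$
$t{\left(D \right)} = \sqrt{D}$ ($t{\left(D \right)} = \sqrt{0 + D} = \sqrt{D}$)
$\frac{t{\left(-184 \right)}}{E} = \frac{\sqrt{-184}}{-47689} = 2 i \sqrt{46} \left(- \frac{1}{47689}\right) = - \frac{2 i \sqrt{46}}{47689}$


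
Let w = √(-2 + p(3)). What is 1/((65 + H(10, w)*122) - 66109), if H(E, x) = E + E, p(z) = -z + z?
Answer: -1/63604 ≈ -1.5722e-5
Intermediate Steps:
p(z) = 0
w = I*√2 (w = √(-2 + 0) = √(-2) = I*√2 ≈ 1.4142*I)
H(E, x) = 2*E
1/((65 + H(10, w)*122) - 66109) = 1/((65 + (2*10)*122) - 66109) = 1/((65 + 20*122) - 66109) = 1/((65 + 2440) - 66109) = 1/(2505 - 66109) = 1/(-63604) = -1/63604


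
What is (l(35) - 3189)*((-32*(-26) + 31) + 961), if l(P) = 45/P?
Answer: -40700736/7 ≈ -5.8144e+6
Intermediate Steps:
(l(35) - 3189)*((-32*(-26) + 31) + 961) = (45/35 - 3189)*((-32*(-26) + 31) + 961) = (45*(1/35) - 3189)*((832 + 31) + 961) = (9/7 - 3189)*(863 + 961) = -22314/7*1824 = -40700736/7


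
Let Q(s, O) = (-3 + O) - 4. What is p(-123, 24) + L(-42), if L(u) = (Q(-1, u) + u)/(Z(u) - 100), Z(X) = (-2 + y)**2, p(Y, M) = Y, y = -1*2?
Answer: -1463/12 ≈ -121.92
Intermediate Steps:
y = -2
Z(X) = 16 (Z(X) = (-2 - 2)**2 = (-4)**2 = 16)
Q(s, O) = -7 + O
L(u) = 1/12 - u/42 (L(u) = ((-7 + u) + u)/(16 - 100) = (-7 + 2*u)/(-84) = (-7 + 2*u)*(-1/84) = 1/12 - u/42)
p(-123, 24) + L(-42) = -123 + (1/12 - 1/42*(-42)) = -123 + (1/12 + 1) = -123 + 13/12 = -1463/12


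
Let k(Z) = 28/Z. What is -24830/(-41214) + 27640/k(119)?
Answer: 2420716705/20607 ≈ 1.1747e+5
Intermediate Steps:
-24830/(-41214) + 27640/k(119) = -24830/(-41214) + 27640/((28/119)) = -24830*(-1/41214) + 27640/((28*(1/119))) = 12415/20607 + 27640/(4/17) = 12415/20607 + 27640*(17/4) = 12415/20607 + 117470 = 2420716705/20607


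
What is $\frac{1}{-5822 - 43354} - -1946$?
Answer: $\frac{95696495}{49176} \approx 1946.0$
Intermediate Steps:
$\frac{1}{-5822 - 43354} - -1946 = \frac{1}{-49176} + 1946 = - \frac{1}{49176} + 1946 = \frac{95696495}{49176}$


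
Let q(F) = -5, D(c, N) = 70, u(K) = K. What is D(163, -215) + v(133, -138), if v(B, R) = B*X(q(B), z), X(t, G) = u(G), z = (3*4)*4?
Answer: 6454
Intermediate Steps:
z = 48 (z = 12*4 = 48)
X(t, G) = G
v(B, R) = 48*B (v(B, R) = B*48 = 48*B)
D(163, -215) + v(133, -138) = 70 + 48*133 = 70 + 6384 = 6454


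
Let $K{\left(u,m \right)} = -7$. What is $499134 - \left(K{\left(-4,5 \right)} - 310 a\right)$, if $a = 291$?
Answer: $589351$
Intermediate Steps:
$499134 - \left(K{\left(-4,5 \right)} - 310 a\right) = 499134 - \left(-7 - 90210\right) = 499134 - -90217 = 499134 + 90217 = 589351$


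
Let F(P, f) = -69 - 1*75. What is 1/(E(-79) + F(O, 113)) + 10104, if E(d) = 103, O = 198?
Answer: 414263/41 ≈ 10104.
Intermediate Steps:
F(P, f) = -144 (F(P, f) = -69 - 75 = -144)
1/(E(-79) + F(O, 113)) + 10104 = 1/(103 - 144) + 10104 = 1/(-41) + 10104 = -1/41 + 10104 = 414263/41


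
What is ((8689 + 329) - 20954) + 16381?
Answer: 4445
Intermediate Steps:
((8689 + 329) - 20954) + 16381 = (9018 - 20954) + 16381 = -11936 + 16381 = 4445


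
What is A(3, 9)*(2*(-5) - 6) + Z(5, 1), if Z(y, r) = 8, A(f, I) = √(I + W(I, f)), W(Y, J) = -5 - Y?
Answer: 8 - 16*I*√5 ≈ 8.0 - 35.777*I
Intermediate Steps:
A(f, I) = I*√5 (A(f, I) = √(I + (-5 - I)) = √(-5) = I*√5)
A(3, 9)*(2*(-5) - 6) + Z(5, 1) = (I*√5)*(2*(-5) - 6) + 8 = (I*√5)*(-10 - 6) + 8 = (I*√5)*(-16) + 8 = -16*I*√5 + 8 = 8 - 16*I*√5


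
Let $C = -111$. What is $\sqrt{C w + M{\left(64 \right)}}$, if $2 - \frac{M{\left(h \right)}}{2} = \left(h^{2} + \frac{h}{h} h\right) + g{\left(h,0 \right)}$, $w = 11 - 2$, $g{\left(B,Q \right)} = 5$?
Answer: $5 i \sqrt{373} \approx 96.566 i$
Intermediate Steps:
$w = 9$ ($w = 11 - 2 = 9$)
$M{\left(h \right)} = -6 - 2 h - 2 h^{2}$ ($M{\left(h \right)} = 4 - 2 \left(\left(h^{2} + \frac{h}{h} h\right) + 5\right) = 4 - 2 \left(\left(h^{2} + 1 h\right) + 5\right) = 4 - 2 \left(\left(h^{2} + h\right) + 5\right) = 4 - 2 \left(\left(h + h^{2}\right) + 5\right) = 4 - 2 \left(5 + h + h^{2}\right) = 4 - \left(10 + 2 h + 2 h^{2}\right) = -6 - 2 h - 2 h^{2}$)
$\sqrt{C w + M{\left(64 \right)}} = \sqrt{\left(-111\right) 9 - \left(134 + 8192\right)} = \sqrt{-999 - 8326} = \sqrt{-9325} = 5 i \sqrt{373}$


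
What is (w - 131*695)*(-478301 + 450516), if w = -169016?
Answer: 7225794885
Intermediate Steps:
(w - 131*695)*(-478301 + 450516) = (-169016 - 131*695)*(-478301 + 450516) = (-169016 - 91045)*(-27785) = -260061*(-27785) = 7225794885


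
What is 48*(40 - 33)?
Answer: 336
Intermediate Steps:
48*(40 - 33) = 48*7 = 336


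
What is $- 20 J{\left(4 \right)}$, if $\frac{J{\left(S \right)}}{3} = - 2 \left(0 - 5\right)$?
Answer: $-600$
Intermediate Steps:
$J{\left(S \right)} = 30$ ($J{\left(S \right)} = 3 \left(- 2 \left(0 - 5\right)\right) = 3 \left(\left(-2\right) \left(-5\right)\right) = 3 \cdot 10 = 30$)
$- 20 J{\left(4 \right)} = \left(-20\right) 30 = -600$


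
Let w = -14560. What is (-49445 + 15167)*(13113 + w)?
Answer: 49600266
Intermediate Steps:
(-49445 + 15167)*(13113 + w) = (-49445 + 15167)*(13113 - 14560) = -34278*(-1447) = 49600266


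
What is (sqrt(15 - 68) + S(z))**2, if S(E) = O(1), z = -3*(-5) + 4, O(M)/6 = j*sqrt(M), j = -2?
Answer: (12 - I*sqrt(53))**2 ≈ 91.0 - 174.72*I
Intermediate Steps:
O(M) = -12*sqrt(M) (O(M) = 6*(-2*sqrt(M)) = -12*sqrt(M))
z = 19 (z = 15 + 4 = 19)
S(E) = -12 (S(E) = -12*sqrt(1) = -12*1 = -12)
(sqrt(15 - 68) + S(z))**2 = (sqrt(15 - 68) - 12)**2 = (sqrt(-53) - 12)**2 = (I*sqrt(53) - 12)**2 = (-12 + I*sqrt(53))**2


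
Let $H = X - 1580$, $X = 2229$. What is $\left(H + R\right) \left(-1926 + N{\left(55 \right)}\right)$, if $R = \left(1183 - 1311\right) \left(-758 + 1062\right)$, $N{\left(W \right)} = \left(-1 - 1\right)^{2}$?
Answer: $73541486$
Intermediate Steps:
$N{\left(W \right)} = 4$ ($N{\left(W \right)} = \left(-2\right)^{2} = 4$)
$R = -38912$ ($R = \left(-128\right) 304 = -38912$)
$H = 649$ ($H = 2229 - 1580 = 649$)
$\left(H + R\right) \left(-1926 + N{\left(55 \right)}\right) = \left(649 - 38912\right) \left(-1926 + 4\right) = \left(-38263\right) \left(-1922\right) = 73541486$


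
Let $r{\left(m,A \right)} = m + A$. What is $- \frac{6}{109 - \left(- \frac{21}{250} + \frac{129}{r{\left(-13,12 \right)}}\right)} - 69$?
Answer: $- \frac{4108449}{59521} \approx -69.025$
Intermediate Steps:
$r{\left(m,A \right)} = A + m$
$- \frac{6}{109 - \left(- \frac{21}{250} + \frac{129}{r{\left(-13,12 \right)}}\right)} - 69 = - \frac{6}{109 - \left(- \frac{21}{250} + \frac{129}{12 - 13}\right)} - 69 = - \frac{6}{109 - \left(- \frac{21}{250} + \frac{129}{-1}\right)} - 69 = - \frac{6}{109 + \left(\frac{21}{250} - -129\right)} - 69 = - \frac{6}{109 + \left(\frac{21}{250} + 129\right)} - 69 = - \frac{6}{109 + \frac{32271}{250}} - 69 = - \frac{6}{\frac{59521}{250}} - 69 = \left(-6\right) \frac{250}{59521} - 69 = - \frac{1500}{59521} - 69 = - \frac{4108449}{59521}$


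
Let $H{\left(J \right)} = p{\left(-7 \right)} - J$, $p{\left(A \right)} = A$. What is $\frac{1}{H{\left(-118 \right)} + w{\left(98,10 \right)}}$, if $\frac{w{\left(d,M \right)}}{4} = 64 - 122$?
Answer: $- \frac{1}{121} \approx -0.0082645$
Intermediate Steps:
$w{\left(d,M \right)} = -232$ ($w{\left(d,M \right)} = 4 \left(64 - 122\right) = 4 \left(-58\right) = -232$)
$H{\left(J \right)} = -7 - J$
$\frac{1}{H{\left(-118 \right)} + w{\left(98,10 \right)}} = \frac{1}{\left(-7 - -118\right) - 232} = \frac{1}{\left(-7 + 118\right) - 232} = \frac{1}{111 - 232} = \frac{1}{-121} = - \frac{1}{121}$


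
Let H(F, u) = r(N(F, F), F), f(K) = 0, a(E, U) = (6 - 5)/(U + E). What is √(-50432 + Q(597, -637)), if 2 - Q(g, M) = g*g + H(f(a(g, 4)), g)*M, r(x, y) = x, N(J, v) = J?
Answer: I*√406839 ≈ 637.84*I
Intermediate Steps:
a(E, U) = 1/(E + U)
H(F, u) = F
Q(g, M) = 2 - g² (Q(g, M) = 2 - (g*g + 0*M) = 2 - (g² + 0) = 2 - g²)
√(-50432 + Q(597, -637)) = √(-50432 + (2 - 1*597²)) = √(-50432 + (2 - 1*356409)) = √(-50432 + (2 - 356409)) = √(-50432 - 356407) = √(-406839) = I*√406839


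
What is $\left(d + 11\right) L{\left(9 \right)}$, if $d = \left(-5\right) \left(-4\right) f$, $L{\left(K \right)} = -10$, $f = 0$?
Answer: $-110$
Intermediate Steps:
$d = 0$ ($d = \left(-5\right) \left(-4\right) 0 = 20 \cdot 0 = 0$)
$\left(d + 11\right) L{\left(9 \right)} = \left(0 + 11\right) \left(-10\right) = 11 \left(-10\right) = -110$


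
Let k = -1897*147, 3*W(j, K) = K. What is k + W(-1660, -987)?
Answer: -279188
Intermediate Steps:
W(j, K) = K/3
k = -278859
k + W(-1660, -987) = -278859 + (⅓)*(-987) = -278859 - 329 = -279188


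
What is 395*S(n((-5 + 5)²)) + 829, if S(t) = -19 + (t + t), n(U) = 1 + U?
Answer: -5886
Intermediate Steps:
S(t) = -19 + 2*t
395*S(n((-5 + 5)²)) + 829 = 395*(-19 + 2*(1 + (-5 + 5)²)) + 829 = 395*(-19 + 2*(1 + 0²)) + 829 = 395*(-19 + 2*(1 + 0)) + 829 = 395*(-19 + 2*1) + 829 = 395*(-19 + 2) + 829 = 395*(-17) + 829 = -6715 + 829 = -5886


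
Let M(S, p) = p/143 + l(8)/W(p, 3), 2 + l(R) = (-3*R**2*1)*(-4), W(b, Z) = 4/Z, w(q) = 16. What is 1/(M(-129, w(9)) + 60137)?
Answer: 286/17363521 ≈ 1.6471e-5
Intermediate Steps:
l(R) = -2 + 12*R**2 (l(R) = -2 + (-3*R**2*1)*(-4) = -2 - 3*R**2*(-4) = -2 + 12*R**2)
M(S, p) = 1149/2 + p/143 (M(S, p) = p/143 + (-2 + 12*8**2)/((4/3)) = p*(1/143) + (-2 + 12*64)/((4*(1/3))) = p/143 + (-2 + 768)/(4/3) = p/143 + 766*(3/4) = p/143 + 1149/2 = 1149/2 + p/143)
1/(M(-129, w(9)) + 60137) = 1/((1149/2 + (1/143)*16) + 60137) = 1/((1149/2 + 16/143) + 60137) = 1/(164339/286 + 60137) = 1/(17363521/286) = 286/17363521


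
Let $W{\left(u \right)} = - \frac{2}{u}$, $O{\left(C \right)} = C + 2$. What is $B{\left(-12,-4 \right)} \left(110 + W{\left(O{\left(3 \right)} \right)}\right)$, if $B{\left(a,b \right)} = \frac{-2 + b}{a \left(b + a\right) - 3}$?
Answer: $- \frac{1096}{315} \approx -3.4794$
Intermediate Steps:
$O{\left(C \right)} = 2 + C$
$B{\left(a,b \right)} = \frac{-2 + b}{-3 + a \left(a + b\right)}$ ($B{\left(a,b \right)} = \frac{-2 + b}{a \left(a + b\right) - 3} = \frac{-2 + b}{-3 + a \left(a + b\right)}$)
$B{\left(-12,-4 \right)} \left(110 + W{\left(O{\left(3 \right)} \right)}\right) = \frac{-2 - 4}{-3 + \left(-12\right)^{2} - -48} \left(110 - \frac{2}{2 + 3}\right) = \frac{1}{-3 + 144 + 48} \left(-6\right) \left(110 - \frac{2}{5}\right) = \frac{1}{189} \left(-6\right) \left(110 - \frac{2}{5}\right) = \left(- \frac{2}{63}\right) \frac{548}{5} = - \frac{1096}{315}$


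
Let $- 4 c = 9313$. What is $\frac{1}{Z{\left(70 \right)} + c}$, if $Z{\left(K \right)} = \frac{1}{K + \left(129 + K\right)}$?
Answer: $- \frac{1076}{2505193} \approx -0.00042951$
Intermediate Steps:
$Z{\left(K \right)} = \frac{1}{129 + 2 K}$
$c = - \frac{9313}{4}$ ($c = \left(- \frac{1}{4}\right) 9313 = - \frac{9313}{4} \approx -2328.3$)
$\frac{1}{Z{\left(70 \right)} + c} = \frac{1}{\frac{1}{129 + 2 \cdot 70} - \frac{9313}{4}} = \frac{1}{\frac{1}{129 + 140} - \frac{9313}{4}} = \frac{1}{\frac{1}{269} - \frac{9313}{4}} = \frac{1}{- \frac{2505193}{1076}} = - \frac{1076}{2505193}$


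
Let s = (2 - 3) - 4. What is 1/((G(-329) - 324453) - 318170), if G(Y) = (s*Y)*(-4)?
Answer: -1/649203 ≈ -1.5403e-6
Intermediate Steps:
s = -5 (s = -1 - 4 = -5)
G(Y) = 20*Y (G(Y) = -5*Y*(-4) = 20*Y)
1/((G(-329) - 324453) - 318170) = 1/((20*(-329) - 324453) - 318170) = 1/((-6580 - 324453) - 318170) = 1/(-331033 - 318170) = 1/(-649203) = -1/649203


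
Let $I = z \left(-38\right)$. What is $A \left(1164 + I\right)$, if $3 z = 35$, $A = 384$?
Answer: $276736$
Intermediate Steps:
$z = \frac{35}{3}$ ($z = \frac{1}{3} \cdot 35 = \frac{35}{3} \approx 11.667$)
$I = - \frac{1330}{3}$ ($I = \frac{35}{3} \left(-38\right) = - \frac{1330}{3} \approx -443.33$)
$A \left(1164 + I\right) = 384 \left(1164 - \frac{1330}{3}\right) = 384 \cdot \frac{2162}{3} = 276736$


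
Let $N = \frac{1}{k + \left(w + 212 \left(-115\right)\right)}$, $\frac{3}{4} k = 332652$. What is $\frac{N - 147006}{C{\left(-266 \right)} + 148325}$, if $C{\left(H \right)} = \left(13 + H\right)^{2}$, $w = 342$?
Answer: $- \frac{61668722987}{89073688332} \approx -0.69233$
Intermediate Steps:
$k = 443536$ ($k = \frac{4}{3} \cdot 332652 = 443536$)
$N = \frac{1}{419498}$ ($N = \frac{1}{443536 + \left(342 + 212 \left(-115\right)\right)} = \frac{1}{443536 + \left(342 - 24380\right)} = \frac{1}{443536 - 24038} = \frac{1}{419498} \approx 2.3838 \cdot 10^{-6}$)
$\frac{N - 147006}{C{\left(-266 \right)} + 148325} = \frac{\frac{1}{419498} - 147006}{\left(13 - 266\right)^{2} + 148325} = - \frac{61668722987}{419498 \left(\left(-253\right)^{2} + 148325\right)} = - \frac{61668722987}{419498 \left(64009 + 148325\right)} = - \frac{61668722987}{419498 \cdot 212334} = \left(- \frac{61668722987}{419498}\right) \frac{1}{212334} = - \frac{61668722987}{89073688332}$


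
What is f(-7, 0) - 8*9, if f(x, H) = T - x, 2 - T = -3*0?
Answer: -63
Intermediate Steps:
T = 2 (T = 2 - (-3)*0 = 2 - 1*0 = 2 + 0 = 2)
f(x, H) = 2 - x
f(-7, 0) - 8*9 = (2 - 1*(-7)) - 8*9 = (2 + 7) - 72 = 9 - 72 = -63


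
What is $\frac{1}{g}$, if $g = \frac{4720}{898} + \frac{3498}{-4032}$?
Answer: $\frac{301728}{1324153} \approx 0.22786$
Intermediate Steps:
$g = \frac{1324153}{301728}$ ($g = 4720 \cdot \frac{1}{898} + 3498 \left(- \frac{1}{4032}\right) = \frac{2360}{449} - \frac{583}{672} = \frac{1324153}{301728} \approx 4.3886$)
$\frac{1}{g} = \frac{1}{\frac{1324153}{301728}} = \frac{301728}{1324153}$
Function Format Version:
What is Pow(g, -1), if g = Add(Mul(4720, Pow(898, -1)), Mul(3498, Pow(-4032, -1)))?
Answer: Rational(301728, 1324153) ≈ 0.22786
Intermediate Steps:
g = Rational(1324153, 301728) (g = Add(Mul(4720, Rational(1, 898)), Mul(3498, Rational(-1, 4032))) = Add(Rational(2360, 449), Rational(-583, 672)) = Rational(1324153, 301728) ≈ 4.3886)
Pow(g, -1) = Pow(Rational(1324153, 301728), -1) = Rational(301728, 1324153)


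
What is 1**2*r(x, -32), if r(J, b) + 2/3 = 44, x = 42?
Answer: 130/3 ≈ 43.333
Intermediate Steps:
r(J, b) = 130/3 (r(J, b) = -2/3 + 44 = 130/3)
1**2*r(x, -32) = 1**2*(130/3) = 1*(130/3) = 130/3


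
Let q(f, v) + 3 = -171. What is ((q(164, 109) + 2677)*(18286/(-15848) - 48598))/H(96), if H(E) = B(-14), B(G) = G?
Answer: 963904536585/110936 ≈ 8.6888e+6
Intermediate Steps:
q(f, v) = -174 (q(f, v) = -3 - 171 = -174)
H(E) = -14
((q(164, 109) + 2677)*(18286/(-15848) - 48598))/H(96) = ((-174 + 2677)*(18286/(-15848) - 48598))/(-14) = (2503*(18286*(-1/15848) - 48598))*(-1/14) = (2503*(-9143/7924 - 48598))*(-1/14) = (2503*(-385099695/7924))*(-1/14) = -963904536585/7924*(-1/14) = 963904536585/110936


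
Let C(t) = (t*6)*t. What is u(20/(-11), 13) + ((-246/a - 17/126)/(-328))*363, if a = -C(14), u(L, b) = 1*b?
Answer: 2491381/192864 ≈ 12.918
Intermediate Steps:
u(L, b) = b
C(t) = 6*t² (C(t) = (6*t)*t = 6*t²)
a = -1176 (a = -6*14² = -6*196 = -1*1176 = -1176)
u(20/(-11), 13) + ((-246/a - 17/126)/(-328))*363 = 13 + ((-246/(-1176) - 17/126)/(-328))*363 = 13 + ((-246*(-1/1176) - 17*1/126)*(-1/328))*363 = 13 + ((41/196 - 17/126)*(-1/328))*363 = 13 + ((131/1764)*(-1/328))*363 = 13 - 131/578592*363 = 13 - 15851/192864 = 2491381/192864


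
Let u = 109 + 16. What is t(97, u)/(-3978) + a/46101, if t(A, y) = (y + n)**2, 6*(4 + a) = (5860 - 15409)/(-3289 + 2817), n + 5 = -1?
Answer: -6041958719/1697254416 ≈ -3.5598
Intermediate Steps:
n = -6 (n = -5 - 1 = -6)
u = 125
a = -593/944 (a = -4 + ((5860 - 15409)/(-3289 + 2817))/6 = -4 + (-9549/(-472))/6 = -4 + (-9549*(-1/472))/6 = -4 + (1/6)*(9549/472) = -4 + 3183/944 = -593/944 ≈ -0.62818)
t(A, y) = (-6 + y)**2 (t(A, y) = (y - 6)**2 = (-6 + y)**2)
t(97, u)/(-3978) + a/46101 = (-6 + 125)**2/(-3978) - 593/944/46101 = 119**2*(-1/3978) - 593/944*1/46101 = 14161*(-1/3978) - 593/43519344 = -833/234 - 593/43519344 = -6041958719/1697254416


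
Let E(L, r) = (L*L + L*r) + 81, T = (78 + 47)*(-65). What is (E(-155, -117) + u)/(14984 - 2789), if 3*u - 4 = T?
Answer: 13178/4065 ≈ 3.2418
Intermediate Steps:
T = -8125 (T = 125*(-65) = -8125)
u = -2707 (u = 4/3 + (1/3)*(-8125) = 4/3 - 8125/3 = -2707)
E(L, r) = 81 + L**2 + L*r (E(L, r) = (L**2 + L*r) + 81 = 81 + L**2 + L*r)
(E(-155, -117) + u)/(14984 - 2789) = ((81 + (-155)**2 - 155*(-117)) - 2707)/(14984 - 2789) = ((81 + 24025 + 18135) - 2707)/12195 = (42241 - 2707)*(1/12195) = 39534*(1/12195) = 13178/4065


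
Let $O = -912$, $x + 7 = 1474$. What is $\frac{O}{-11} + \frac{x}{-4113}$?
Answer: $\frac{414991}{5027} \approx 82.552$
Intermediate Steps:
$x = 1467$ ($x = -7 + 1474 = 1467$)
$\frac{O}{-11} + \frac{x}{-4113} = - \frac{912}{-11} + \frac{1467}{-4113} = \left(-912\right) \left(- \frac{1}{11}\right) + 1467 \left(- \frac{1}{4113}\right) = \frac{912}{11} - \frac{163}{457} = \frac{414991}{5027}$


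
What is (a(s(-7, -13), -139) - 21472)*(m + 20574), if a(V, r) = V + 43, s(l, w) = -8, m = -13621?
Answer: -149051461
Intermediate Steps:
a(V, r) = 43 + V
(a(s(-7, -13), -139) - 21472)*(m + 20574) = ((43 - 8) - 21472)*(-13621 + 20574) = (35 - 21472)*6953 = -21437*6953 = -149051461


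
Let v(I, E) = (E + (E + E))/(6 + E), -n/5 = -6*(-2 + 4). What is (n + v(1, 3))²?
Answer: 3721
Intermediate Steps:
n = 60 (n = -(-5)*6*(-2 + 4) = -(-5)*6*2 = -(-5)*12 = -5*(-12) = 60)
v(I, E) = 3*E/(6 + E) (v(I, E) = (E + 2*E)/(6 + E) = (3*E)/(6 + E) = 3*E/(6 + E))
(n + v(1, 3))² = (60 + 3*3/(6 + 3))² = (60 + 3*3/9)² = (60 + 3*3*(⅑))² = (60 + 1)² = 61² = 3721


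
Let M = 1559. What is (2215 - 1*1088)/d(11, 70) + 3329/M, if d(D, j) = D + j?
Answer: 2026642/126279 ≈ 16.049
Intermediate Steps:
(2215 - 1*1088)/d(11, 70) + 3329/M = (2215 - 1*1088)/(11 + 70) + 3329/1559 = (2215 - 1088)/81 + 3329*(1/1559) = 1127*(1/81) + 3329/1559 = 1127/81 + 3329/1559 = 2026642/126279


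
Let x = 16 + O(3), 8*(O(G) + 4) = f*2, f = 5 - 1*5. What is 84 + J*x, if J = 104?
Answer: 1332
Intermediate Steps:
f = 0 (f = 5 - 5 = 0)
O(G) = -4 (O(G) = -4 + (0*2)/8 = -4 + (⅛)*0 = -4 + 0 = -4)
x = 12 (x = 16 - 4 = 12)
84 + J*x = 84 + 104*12 = 84 + 1248 = 1332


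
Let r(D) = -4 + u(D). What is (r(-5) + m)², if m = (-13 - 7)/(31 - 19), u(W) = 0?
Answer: 289/9 ≈ 32.111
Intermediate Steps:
m = -5/3 (m = -20/12 = -20*1/12 = -5/3 ≈ -1.6667)
r(D) = -4 (r(D) = -4 + 0 = -4)
(r(-5) + m)² = (-4 - 5/3)² = (-17/3)² = 289/9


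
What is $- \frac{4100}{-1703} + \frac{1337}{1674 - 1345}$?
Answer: $\frac{517973}{80041} \approx 6.4713$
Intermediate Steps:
$- \frac{4100}{-1703} + \frac{1337}{1674 - 1345} = \left(-4100\right) \left(- \frac{1}{1703}\right) + \frac{1337}{1674 - 1345} = \frac{4100}{1703} + \frac{1337}{329} = \frac{4100}{1703} + 1337 \cdot \frac{1}{329} = \frac{4100}{1703} + \frac{191}{47} = \frac{517973}{80041}$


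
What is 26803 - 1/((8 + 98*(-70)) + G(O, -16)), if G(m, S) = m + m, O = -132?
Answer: 190730149/7116 ≈ 26803.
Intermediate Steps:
G(m, S) = 2*m
26803 - 1/((8 + 98*(-70)) + G(O, -16)) = 26803 - 1/((8 + 98*(-70)) + 2*(-132)) = 26803 - 1/((8 - 6860) - 264) = 26803 - 1/(-6852 - 264) = 26803 - 1/(-7116) = 26803 - 1*(-1/7116) = 26803 + 1/7116 = 190730149/7116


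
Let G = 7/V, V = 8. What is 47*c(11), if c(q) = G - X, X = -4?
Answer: 1833/8 ≈ 229.13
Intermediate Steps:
G = 7/8 ≈ 0.87500
c(q) = 39/8 (c(q) = 7/8 - 1*(-4) = 7/8 + 4 = 39/8)
47*c(11) = 47*(39/8) = 1833/8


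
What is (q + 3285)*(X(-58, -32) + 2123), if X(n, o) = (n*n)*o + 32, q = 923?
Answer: -443914544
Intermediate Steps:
X(n, o) = 32 + o*n² (X(n, o) = n²*o + 32 = o*n² + 32 = 32 + o*n²)
(q + 3285)*(X(-58, -32) + 2123) = (923 + 3285)*((32 - 32*(-58)²) + 2123) = 4208*((32 - 32*3364) + 2123) = 4208*((32 - 107648) + 2123) = 4208*(-107616 + 2123) = 4208*(-105493) = -443914544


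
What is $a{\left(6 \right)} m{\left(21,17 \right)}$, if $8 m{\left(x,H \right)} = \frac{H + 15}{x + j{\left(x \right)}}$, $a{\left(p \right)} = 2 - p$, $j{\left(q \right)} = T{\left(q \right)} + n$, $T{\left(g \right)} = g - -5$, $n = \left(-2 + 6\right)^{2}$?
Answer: $- \frac{16}{63} \approx -0.25397$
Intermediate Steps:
$n = 16$ ($n = 4^{2} = 16$)
$T{\left(g \right)} = 5 + g$ ($T{\left(g \right)} = g + 5 = 5 + g$)
$j{\left(q \right)} = 21 + q$ ($j{\left(q \right)} = \left(5 + q\right) + 16 = 21 + q$)
$m{\left(x,H \right)} = \frac{15 + H}{8 \left(21 + 2 x\right)}$ ($m{\left(x,H \right)} = \frac{\left(H + 15\right) \frac{1}{x + \left(21 + x\right)}}{8} = \frac{\left(15 + H\right) \frac{1}{21 + 2 x}}{8} = \frac{\frac{1}{21 + 2 x} \left(15 + H\right)}{8} = \frac{15 + H}{8 \left(21 + 2 x\right)}$)
$a{\left(6 \right)} m{\left(21,17 \right)} = \left(2 - 6\right) \frac{15 + 17}{8 \left(21 + 2 \cdot 21\right)} = \left(2 - 6\right) \frac{1}{8} \frac{1}{21 + 42} \cdot 32 = - 4 \cdot \frac{1}{8} \cdot \frac{1}{63} \cdot 32 = \left(-4\right) \frac{4}{63} = - \frac{16}{63}$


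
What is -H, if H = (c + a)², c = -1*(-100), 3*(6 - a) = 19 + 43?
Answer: -65536/9 ≈ -7281.8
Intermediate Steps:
a = -44/3 (a = 6 - (19 + 43)/3 = 6 - ⅓*62 = 6 - 62/3 = -44/3 ≈ -14.667)
c = 100
H = 65536/9 (H = (100 - 44/3)² = (256/3)² = 65536/9 ≈ 7281.8)
-H = -1*65536/9 = -65536/9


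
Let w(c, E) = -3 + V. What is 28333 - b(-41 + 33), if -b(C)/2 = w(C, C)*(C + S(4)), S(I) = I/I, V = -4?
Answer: 28431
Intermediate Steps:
w(c, E) = -7 (w(c, E) = -3 - 4 = -7)
S(I) = 1
b(C) = 14 + 14*C (b(C) = -(-14)*(C + 1) = -(-14)*(1 + C) = -2*(-7 - 7*C) = 14 + 14*C)
28333 - b(-41 + 33) = 28333 - (14 + 14*(-41 + 33)) = 28333 - (14 + 14*(-8)) = 28333 - (14 - 112) = 28333 - 1*(-98) = 28333 + 98 = 28431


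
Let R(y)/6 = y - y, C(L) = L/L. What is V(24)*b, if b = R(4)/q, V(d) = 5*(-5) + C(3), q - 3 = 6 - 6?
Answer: 0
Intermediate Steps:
C(L) = 1
R(y) = 0 (R(y) = 6*(y - y) = 6*0 = 0)
q = 3 (q = 3 + (6 - 6) = 3 + 0 = 3)
V(d) = -24 (V(d) = 5*(-5) + 1 = -25 + 1 = -24)
b = 0 (b = 0/3 = 0*(⅓) = 0)
V(24)*b = -24*0 = 0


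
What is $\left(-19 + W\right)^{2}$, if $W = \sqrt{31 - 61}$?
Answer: $\left(19 - i \sqrt{30}\right)^{2} \approx 331.0 - 208.13 i$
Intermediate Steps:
$W = i \sqrt{30}$ ($W = \sqrt{-30} = i \sqrt{30} \approx 5.4772 i$)
$\left(-19 + W\right)^{2} = \left(-19 + i \sqrt{30}\right)^{2}$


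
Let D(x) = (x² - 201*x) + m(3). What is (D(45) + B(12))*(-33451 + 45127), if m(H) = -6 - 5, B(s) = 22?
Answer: -81837084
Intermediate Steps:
m(H) = -11
D(x) = -11 + x² - 201*x (D(x) = (x² - 201*x) - 11 = -11 + x² - 201*x)
(D(45) + B(12))*(-33451 + 45127) = ((-11 + 45² - 201*45) + 22)*(-33451 + 45127) = ((-11 + 2025 - 9045) + 22)*11676 = (-7031 + 22)*11676 = -7009*11676 = -81837084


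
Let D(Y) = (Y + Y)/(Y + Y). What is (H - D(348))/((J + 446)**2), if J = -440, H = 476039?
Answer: 238019/18 ≈ 13223.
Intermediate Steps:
D(Y) = 1 (D(Y) = (2*Y)/((2*Y)) = (2*Y)*(1/(2*Y)) = 1)
(H - D(348))/((J + 446)**2) = (476039 - 1*1)/((-440 + 446)**2) = (476039 - 1)/(6**2) = 476038/36 = 476038*(1/36) = 238019/18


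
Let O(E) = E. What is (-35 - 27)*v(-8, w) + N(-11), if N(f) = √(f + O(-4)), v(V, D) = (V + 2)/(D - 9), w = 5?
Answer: -93 + I*√15 ≈ -93.0 + 3.873*I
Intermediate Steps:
v(V, D) = (2 + V)/(-9 + D)
N(f) = √(-4 + f) (N(f) = √(f - 4) = √(-4 + f))
(-35 - 27)*v(-8, w) + N(-11) = (-35 - 27)*((2 - 8)/(-9 + 5)) + √(-4 - 11) = -62*(-6)/(-4) + √(-15) = -(-31)*(-6)/2 + I*√15 = -62*3/2 + I*√15 = -93 + I*√15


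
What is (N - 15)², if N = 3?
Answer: 144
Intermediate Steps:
(N - 15)² = (3 - 15)² = (-12)² = 144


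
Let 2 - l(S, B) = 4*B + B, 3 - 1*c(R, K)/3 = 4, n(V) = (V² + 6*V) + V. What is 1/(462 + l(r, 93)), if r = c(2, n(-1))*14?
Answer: -1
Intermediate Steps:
n(V) = V² + 7*V
c(R, K) = -3 (c(R, K) = 9 - 3*4 = 9 - 12 = -3)
r = -42 (r = -3*14 = -42)
l(S, B) = 2 - 5*B (l(S, B) = 2 - (4*B + B) = 2 - 5*B)
1/(462 + l(r, 93)) = 1/(462 + (2 - 5*93)) = 1/(462 + (2 - 465)) = 1/(462 - 463) = 1/(-1) = -1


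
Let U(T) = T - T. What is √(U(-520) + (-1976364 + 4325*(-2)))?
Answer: I*√1985014 ≈ 1408.9*I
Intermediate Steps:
U(T) = 0
√(U(-520) + (-1976364 + 4325*(-2))) = √(0 + (-1976364 + 4325*(-2))) = √(0 + (-1976364 - 8650)) = √(0 - 1985014) = √(-1985014) = I*√1985014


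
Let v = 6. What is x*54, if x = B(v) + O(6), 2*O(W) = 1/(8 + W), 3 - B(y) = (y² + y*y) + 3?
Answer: -54405/14 ≈ -3886.1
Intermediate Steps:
B(y) = -2*y² (B(y) = 3 - ((y² + y*y) + 3) = 3 - ((y² + y²) + 3) = 3 - (2*y² + 3) = 3 - (3 + 2*y²) = 3 + (-3 - 2*y²) = -2*y²)
O(W) = 1/(2*(8 + W))
x = -2015/28 (x = -2*6² + 1/(2*(8 + 6)) = -2*36 + (½)/14 = -72 + (½)*(1/14) = -72 + 1/28 = -2015/28 ≈ -71.964)
x*54 = -2015/28*54 = -54405/14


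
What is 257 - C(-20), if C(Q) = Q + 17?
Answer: 260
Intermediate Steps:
C(Q) = 17 + Q
257 - C(-20) = 257 - (17 - 20) = 257 - 1*(-3) = 257 + 3 = 260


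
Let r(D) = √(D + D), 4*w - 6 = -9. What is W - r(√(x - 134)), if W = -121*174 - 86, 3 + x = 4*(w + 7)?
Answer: -21140 - 2*7^(¼)*(1 + I) ≈ -21143.0 - 3.2532*I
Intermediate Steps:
w = -¾ (w = 3/2 + (¼)*(-9) = 3/2 - 9/4 = -¾ ≈ -0.75000)
x = 22 (x = -3 + 4*(-¾ + 7) = -3 + 4*(25/4) = -3 + 25 = 22)
r(D) = √2*√D (r(D) = √(2*D) = √2*√D)
W = -21140 (W = -21054 - 86 = -21140)
W - r(√(x - 134)) = -21140 - √2*√(√(22 - 134)) = -21140 - √2*√(√(-112)) = -21140 - √2*√(4*I*√7) = -21140 - √2*2*7^(¼)*√I = -21140 - 2*√2*7^(¼)*√I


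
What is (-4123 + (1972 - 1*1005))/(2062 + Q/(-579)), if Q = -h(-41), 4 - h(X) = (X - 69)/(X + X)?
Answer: -74920284/48949927 ≈ -1.5306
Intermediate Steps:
h(X) = 4 - (-69 + X)/(2*X) (h(X) = 4 - (X - 69)/(X + X) = 4 - (-69 + X)/(2*X))
Q = -109/41 (Q = -(69 + 7*(-41))/(2*(-41)) = -(-1)*(69 - 287)/(2*41) = -(-1)*(-218)/(2*41) = -1*109/41 = -109/41 ≈ -2.6585)
(-4123 + (1972 - 1*1005))/(2062 + Q/(-579)) = (-4123 + (1972 - 1*1005))/(2062 - 109/41/(-579)) = (-4123 + (1972 - 1005))/(2062 - 109/41*(-1/579)) = (-4123 + 967)/(2062 + 109/23739) = -3156/48949927/23739 = -3156*23739/48949927 = -74920284/48949927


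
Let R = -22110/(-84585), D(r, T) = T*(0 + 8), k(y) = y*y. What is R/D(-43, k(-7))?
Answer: 737/1105244 ≈ 0.00066682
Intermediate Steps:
k(y) = y²
D(r, T) = 8*T (D(r, T) = T*8 = 8*T)
R = 1474/5639 (R = -22110*(-1/84585) = 1474/5639 ≈ 0.26139)
R/D(-43, k(-7)) = 1474/(5639*((8*(-7)²))) = 1474/(5639*((8*49))) = (1474/5639)/392 = (1474/5639)*(1/392) = 737/1105244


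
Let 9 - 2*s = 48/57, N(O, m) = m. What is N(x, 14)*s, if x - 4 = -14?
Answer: 1085/19 ≈ 57.105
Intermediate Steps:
x = -10 (x = 4 - 14 = -10)
s = 155/38 (s = 9/2 - 24/57 = 9/2 - 1/2*16/19 = 9/2 - 8/19 = 155/38 ≈ 4.0789)
N(x, 14)*s = 14*(155/38) = 1085/19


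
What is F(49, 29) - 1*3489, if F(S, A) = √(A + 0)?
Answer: -3489 + √29 ≈ -3483.6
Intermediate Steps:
F(S, A) = √A
F(49, 29) - 1*3489 = √29 - 1*3489 = √29 - 3489 = -3489 + √29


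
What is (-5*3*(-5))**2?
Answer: 5625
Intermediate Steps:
(-5*3*(-5))**2 = (-15*(-5))**2 = 75**2 = 5625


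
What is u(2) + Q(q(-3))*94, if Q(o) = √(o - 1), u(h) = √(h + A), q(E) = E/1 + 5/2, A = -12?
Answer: I*(√10 + 47*√6) ≈ 118.29*I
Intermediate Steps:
q(E) = 5/2 + E (q(E) = E*1 + 5*(½) = E + 5/2 = 5/2 + E)
u(h) = √(-12 + h) (u(h) = √(h - 12) = √(-12 + h))
Q(o) = √(-1 + o)
u(2) + Q(q(-3))*94 = √(-12 + 2) + √(-1 + (5/2 - 3))*94 = √(-10) + √(-1 - ½)*94 = I*√10 + √(-3/2)*94 = I*√10 + (I*√6/2)*94 = I*√10 + 47*I*√6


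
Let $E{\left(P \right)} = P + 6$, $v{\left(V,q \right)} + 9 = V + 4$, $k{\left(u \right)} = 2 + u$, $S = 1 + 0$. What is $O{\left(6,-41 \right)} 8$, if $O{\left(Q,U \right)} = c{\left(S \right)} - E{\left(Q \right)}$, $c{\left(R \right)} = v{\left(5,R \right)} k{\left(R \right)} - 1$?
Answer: $-104$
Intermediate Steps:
$S = 1$
$v{\left(V,q \right)} = -5 + V$ ($v{\left(V,q \right)} = -9 + \left(V + 4\right) = -9 + \left(4 + V\right) = -5 + V$)
$E{\left(P \right)} = 6 + P$
$c{\left(R \right)} = -1$ ($c{\left(R \right)} = \left(-5 + 5\right) \left(2 + R\right) - 1 = 0 \left(2 + R\right) - 1 = 0 - 1 = -1$)
$O{\left(Q,U \right)} = -7 - Q$ ($O{\left(Q,U \right)} = -1 - \left(6 + Q\right) = -7 - Q$)
$O{\left(6,-41 \right)} 8 = \left(-7 - 6\right) 8 = \left(-13\right) 8 = -104$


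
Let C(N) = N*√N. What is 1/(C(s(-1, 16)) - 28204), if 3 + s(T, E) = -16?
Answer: I/(-28204*I + 19*√19) ≈ -3.5456e-5 + 1.0411e-7*I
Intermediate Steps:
s(T, E) = -19 (s(T, E) = -3 - 16 = -19)
C(N) = N^(3/2)
1/(C(s(-1, 16)) - 28204) = 1/((-19)^(3/2) - 28204) = 1/(-19*I*√19 - 28204) = 1/(-28204 - 19*I*√19)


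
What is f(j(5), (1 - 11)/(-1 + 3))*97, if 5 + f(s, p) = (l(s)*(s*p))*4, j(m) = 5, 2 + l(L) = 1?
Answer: 9215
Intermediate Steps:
l(L) = -1 (l(L) = -2 + 1 = -1)
f(s, p) = -5 - 4*p*s (f(s, p) = -5 - s*p*4 = -5 - p*s*4 = -5 - 4*p*s)
f(j(5), (1 - 11)/(-1 + 3))*97 = (-5 - 4*(1 - 11)/(-1 + 3)*5)*97 = (-5 - 4*(-10/2)*5)*97 = (-5 - 4*(-10*½)*5)*97 = (-5 - 4*(-5)*5)*97 = (-5 + 100)*97 = 95*97 = 9215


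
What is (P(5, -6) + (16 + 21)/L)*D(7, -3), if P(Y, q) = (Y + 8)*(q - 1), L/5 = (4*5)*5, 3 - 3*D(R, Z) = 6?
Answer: 45463/500 ≈ 90.926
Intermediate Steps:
D(R, Z) = -1 (D(R, Z) = 1 - ⅓*6 = 1 - 2 = -1)
L = 500 (L = 5*((4*5)*5) = 5*(20*5) = 5*100 = 500)
P(Y, q) = (-1 + q)*(8 + Y) (P(Y, q) = (8 + Y)*(-1 + q) = (-1 + q)*(8 + Y))
(P(5, -6) + (16 + 21)/L)*D(7, -3) = ((-8 - 1*5 + 8*(-6) + 5*(-6)) + (16 + 21)/500)*(-1) = ((-8 - 5 - 48 - 30) + 37*(1/500))*(-1) = (-91 + 37/500)*(-1) = -45463/500*(-1) = 45463/500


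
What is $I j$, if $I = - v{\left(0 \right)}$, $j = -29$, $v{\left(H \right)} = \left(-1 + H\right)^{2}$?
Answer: $29$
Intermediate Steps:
$I = -1$ ($I = - \left(-1 + 0\right)^{2} = - \left(-1\right)^{2} = \left(-1\right) 1 = -1$)
$I j = \left(-1\right) \left(-29\right) = 29$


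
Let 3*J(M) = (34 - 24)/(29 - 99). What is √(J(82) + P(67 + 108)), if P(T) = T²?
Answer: 2*√3376401/21 ≈ 175.00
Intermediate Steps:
J(M) = -1/21 (J(M) = ((34 - 24)/(29 - 99))/3 = (10/(-70))/3 = (10*(-1/70))/3 = (⅓)*(-⅐) = -1/21)
√(J(82) + P(67 + 108)) = √(-1/21 + (67 + 108)²) = √(-1/21 + 175²) = √(-1/21 + 30625) = √(643124/21) = 2*√3376401/21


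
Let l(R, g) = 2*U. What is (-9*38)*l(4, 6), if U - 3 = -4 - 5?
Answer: 4104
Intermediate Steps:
U = -6 (U = 3 + (-4 - 5) = 3 - 9 = -6)
l(R, g) = -12 (l(R, g) = 2*(-6) = -12)
(-9*38)*l(4, 6) = -9*38*(-12) = -342*(-12) = 4104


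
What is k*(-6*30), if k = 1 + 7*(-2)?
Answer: 2340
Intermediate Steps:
k = -13 (k = 1 - 14 = -13)
k*(-6*30) = -(-78)*30 = -13*(-180) = 2340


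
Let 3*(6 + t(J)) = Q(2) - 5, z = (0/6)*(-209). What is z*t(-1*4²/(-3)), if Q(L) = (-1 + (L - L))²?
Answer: 0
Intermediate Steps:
z = 0 (z = (0*(⅙))*(-209) = 0*(-209) = 0)
Q(L) = 1 (Q(L) = (-1 + 0)² = (-1)² = 1)
t(J) = -22/3 (t(J) = -6 + (1 - 5)/3 = -6 + (⅓)*(-4) = -6 - 4/3 = -22/3)
z*t(-1*4²/(-3)) = 0*(-22/3) = 0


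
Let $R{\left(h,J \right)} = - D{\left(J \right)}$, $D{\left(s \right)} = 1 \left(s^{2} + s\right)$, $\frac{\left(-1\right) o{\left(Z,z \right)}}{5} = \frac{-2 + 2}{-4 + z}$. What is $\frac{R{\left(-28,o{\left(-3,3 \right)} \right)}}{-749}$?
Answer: $0$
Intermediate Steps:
$o{\left(Z,z \right)} = 0$ ($o{\left(Z,z \right)} = - 5 \frac{-2 + 2}{-4 + z} = - 5 \frac{0}{-4 + z} = \left(-5\right) 0 = 0$)
$D{\left(s \right)} = s + s^{2}$ ($D{\left(s \right)} = 1 \left(s + s^{2}\right) = s + s^{2}$)
$R{\left(h,J \right)} = - J \left(1 + J\right)$
$\frac{R{\left(-28,o{\left(-3,3 \right)} \right)}}{-749} = \frac{\left(-1\right) 0 \left(1 + 0\right)}{-749} = \left(-1\right) 0 \cdot 1 \left(- \frac{1}{749}\right) = 0 \left(- \frac{1}{749}\right) = 0$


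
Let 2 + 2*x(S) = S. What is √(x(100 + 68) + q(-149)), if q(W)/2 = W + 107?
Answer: I ≈ 1.0*I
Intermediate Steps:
x(S) = -1 + S/2
q(W) = 214 + 2*W (q(W) = 2*(W + 107) = 2*(107 + W) = 214 + 2*W)
√(x(100 + 68) + q(-149)) = √((-1 + (100 + 68)/2) + (214 + 2*(-149))) = √((-1 + (½)*168) + (214 - 298)) = √((-1 + 84) - 84) = √(83 - 84) = √(-1) = I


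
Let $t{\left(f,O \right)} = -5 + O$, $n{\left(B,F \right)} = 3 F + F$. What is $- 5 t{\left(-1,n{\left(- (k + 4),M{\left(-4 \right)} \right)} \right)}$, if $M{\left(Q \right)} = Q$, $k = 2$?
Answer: $105$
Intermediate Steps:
$n{\left(B,F \right)} = 4 F$
$- 5 t{\left(-1,n{\left(- (k + 4),M{\left(-4 \right)} \right)} \right)} = - 5 \left(-5 + 4 \left(-4\right)\right) = - 5 \left(-5 - 16\right) = \left(-5\right) \left(-21\right) = 105$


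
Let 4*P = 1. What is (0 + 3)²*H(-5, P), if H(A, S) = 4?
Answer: 36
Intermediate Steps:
P = ¼ (P = (¼)*1 = ¼ ≈ 0.25000)
(0 + 3)²*H(-5, P) = (0 + 3)²*4 = 3²*4 = 9*4 = 36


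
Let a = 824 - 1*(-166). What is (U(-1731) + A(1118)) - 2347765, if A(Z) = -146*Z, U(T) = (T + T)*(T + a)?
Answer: 54349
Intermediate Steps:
a = 990 (a = 824 + 166 = 990)
U(T) = 2*T*(990 + T) (U(T) = (T + T)*(T + 990) = (2*T)*(990 + T) = 2*T*(990 + T))
(U(-1731) + A(1118)) - 2347765 = (2*(-1731)*(990 - 1731) - 146*1118) - 2347765 = (2*(-1731)*(-741) - 163228) - 2347765 = (2565342 - 163228) - 2347765 = 2402114 - 2347765 = 54349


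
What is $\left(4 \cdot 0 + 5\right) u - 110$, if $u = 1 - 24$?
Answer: $-225$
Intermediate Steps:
$u = -23$ ($u = 1 - 24 = -23$)
$\left(4 \cdot 0 + 5\right) u - 110 = \left(4 \cdot 0 + 5\right) \left(-23\right) - 110 = \left(0 + 5\right) \left(-23\right) - 110 = 5 \left(-23\right) - 110 = -115 - 110 = -225$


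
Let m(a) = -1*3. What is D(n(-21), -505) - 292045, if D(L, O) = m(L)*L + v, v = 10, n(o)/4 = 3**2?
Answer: -292143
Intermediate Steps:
n(o) = 36 (n(o) = 4*3**2 = 4*9 = 36)
m(a) = -3
D(L, O) = 10 - 3*L (D(L, O) = -3*L + 10 = 10 - 3*L)
D(n(-21), -505) - 292045 = (10 - 3*36) - 292045 = (10 - 108) - 292045 = -98 - 292045 = -292143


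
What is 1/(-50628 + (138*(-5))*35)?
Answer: -1/74778 ≈ -1.3373e-5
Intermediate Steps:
1/(-50628 + (138*(-5))*35) = 1/(-50628 - 690*35) = 1/(-50628 - 24150) = 1/(-74778) = -1/74778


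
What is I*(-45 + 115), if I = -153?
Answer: -10710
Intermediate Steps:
I*(-45 + 115) = -153*(-45 + 115) = -153*70 = -10710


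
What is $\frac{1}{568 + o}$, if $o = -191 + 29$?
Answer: $\frac{1}{406} \approx 0.0024631$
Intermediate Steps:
$o = -162$
$\frac{1}{568 + o} = \frac{1}{568 - 162} = \frac{1}{406}$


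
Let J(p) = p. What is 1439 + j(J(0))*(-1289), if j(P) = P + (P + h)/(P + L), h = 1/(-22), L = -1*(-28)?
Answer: 887713/616 ≈ 1441.1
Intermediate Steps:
L = 28
h = -1/22 ≈ -0.045455
j(P) = P + (-1/22 + P)/(28 + P) (j(P) = P + (P - 1/22)/(P + 28) = P + (-1/22 + P)/(28 + P))
1439 + j(J(0))*(-1289) = 1439 + ((-1/22 + 0**2 + 29*0)/(28 + 0))*(-1289) = 1439 + ((-1/22 + 0 + 0)/28)*(-1289) = 1439 + ((1/28)*(-1/22))*(-1289) = 1439 - 1/616*(-1289) = 1439 + 1289/616 = 887713/616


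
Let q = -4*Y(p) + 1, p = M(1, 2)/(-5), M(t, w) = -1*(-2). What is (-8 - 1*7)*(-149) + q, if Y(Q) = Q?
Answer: 11188/5 ≈ 2237.6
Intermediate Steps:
M(t, w) = 2
p = -⅖ (p = 2/(-5) = 2*(-⅕) = -⅖ ≈ -0.40000)
q = 13/5 (q = -4*(-⅖) + 1 = 8/5 + 1 = 13/5 ≈ 2.6000)
(-8 - 1*7)*(-149) + q = (-8 - 1*7)*(-149) + 13/5 = (-8 - 7)*(-149) + 13/5 = -15*(-149) + 13/5 = 2235 + 13/5 = 11188/5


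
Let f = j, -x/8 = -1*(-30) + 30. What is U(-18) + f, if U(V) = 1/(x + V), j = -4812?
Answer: -2396377/498 ≈ -4812.0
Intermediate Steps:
x = -480 (x = -8*(-1*(-30) + 30) = -8*(30 + 30) = -8*60 = -480)
f = -4812
U(V) = 1/(-480 + V)
U(-18) + f = 1/(-480 - 18) - 4812 = 1/(-498) - 4812 = -1/498 - 4812 = -2396377/498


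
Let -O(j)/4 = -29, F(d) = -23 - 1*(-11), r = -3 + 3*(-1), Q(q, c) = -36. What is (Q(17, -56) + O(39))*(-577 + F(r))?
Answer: -47120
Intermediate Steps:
r = -6 (r = -3 - 3 = -6)
F(d) = -12 (F(d) = -23 + 11 = -12)
O(j) = 116 (O(j) = -4*(-29) = 116)
(Q(17, -56) + O(39))*(-577 + F(r)) = (-36 + 116)*(-577 - 12) = 80*(-589) = -47120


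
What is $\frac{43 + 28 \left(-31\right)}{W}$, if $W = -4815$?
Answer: $\frac{55}{321} \approx 0.17134$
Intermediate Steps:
$\frac{43 + 28 \left(-31\right)}{W} = \frac{43 + 28 \left(-31\right)}{-4815} = \left(43 - 868\right) \left(- \frac{1}{4815}\right) = \left(-825\right) \left(- \frac{1}{4815}\right) = \frac{55}{321}$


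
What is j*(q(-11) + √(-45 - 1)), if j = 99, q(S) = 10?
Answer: 990 + 99*I*√46 ≈ 990.0 + 671.45*I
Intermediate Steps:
j*(q(-11) + √(-45 - 1)) = 99*(10 + √(-45 - 1)) = 99*(10 + √(-46)) = 99*(10 + I*√46) = 990 + 99*I*√46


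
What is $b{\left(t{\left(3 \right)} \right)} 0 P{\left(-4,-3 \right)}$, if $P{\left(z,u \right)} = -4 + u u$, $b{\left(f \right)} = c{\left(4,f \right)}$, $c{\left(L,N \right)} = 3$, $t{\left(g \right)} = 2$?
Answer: $0$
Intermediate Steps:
$b{\left(f \right)} = 3$
$P{\left(z,u \right)} = -4 + u^{2}$
$b{\left(t{\left(3 \right)} \right)} 0 P{\left(-4,-3 \right)} = 3 \cdot 0 \left(-4 + \left(-3\right)^{2}\right) = 0 \left(-4 + 9\right) = 0 \cdot 5 = 0$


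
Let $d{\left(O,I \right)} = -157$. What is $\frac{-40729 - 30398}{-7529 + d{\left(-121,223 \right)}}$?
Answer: $\frac{1129}{122} \approx 9.2541$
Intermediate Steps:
$\frac{-40729 - 30398}{-7529 + d{\left(-121,223 \right)}} = \frac{-40729 - 30398}{-7529 - 157} = \frac{-40729 - 30398}{-7686} = \left(-40729 - 30398\right) \left(- \frac{1}{7686}\right) = \left(-71127\right) \left(- \frac{1}{7686}\right) = \frac{1129}{122}$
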